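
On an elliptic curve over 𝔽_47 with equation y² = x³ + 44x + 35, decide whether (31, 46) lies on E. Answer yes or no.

no

y² = 46² ≡ 1; x³ + 44x + 35 = 31190 ≡ 29 (mod 47). 1 ≠ 29.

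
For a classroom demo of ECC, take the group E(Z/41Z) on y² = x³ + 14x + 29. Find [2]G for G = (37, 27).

(6, 1)

tangent at (37, 27): λ = (3·37² + 14)/(2·27) ≡ 21/13. 13⁻¹ ≡ 19 (mod 41), so λ ≡ 21·19 ≡ 30.
  x = λ² - 37 - 37 = 900 - 74 ≡ 6; y = λ·(37 - 6) - 27 ≡ 1. → (6, 1)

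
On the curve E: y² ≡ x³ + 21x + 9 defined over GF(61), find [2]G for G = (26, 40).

tangent at (26, 40): λ = (3·26² + 21)/(2·40) ≡ 36/19. 19⁻¹ ≡ 45 (mod 61), so λ ≡ 36·45 ≡ 34.
  x = λ² - 26 - 26 = 1156 - 52 ≡ 6; y = λ·(26 - 6) - 40 ≡ 30. → (6, 30)

(6, 30)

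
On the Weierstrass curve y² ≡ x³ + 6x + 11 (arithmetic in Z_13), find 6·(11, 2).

(11, 2)

Write Q = (11, 2).
Double-and-add on 6 = (110)₂. Start with Q = (11, 2) for the leading 1-bit.
double: tangent at (11, 2): λ = (3·11² + 6)/(2·2) ≡ 5/4. 4⁻¹ ≡ 10 (mod 13), so λ ≡ 5·10 ≡ 11.
  x = λ² - 11 - 11 = 121 - 22 ≡ 8; y = λ·(11 - 8) - 2 ≡ 5. → (8, 5)
add Q: (8, 5) + (11, 2). λ = (2 - 5)/(11 - 8) ≡ 10/3 mod 13. 3⁻¹ ≡ 9 (mod 13) since 3·9 = 27 ≡ 1, so λ ≡ 12.
  x = λ² - 8 - 11 = 144 - 19 ≡ 8; y = λ·(8 - 8) - 5 ≡ 8. → (8, 8)
double: tangent at (8, 8): λ = (3·8² + 6)/(2·8) ≡ 3/3. 3⁻¹ ≡ 9 (mod 13), so λ ≡ 3·9 ≡ 1.
  x = λ² - 8 - 8 = 1 - 16 ≡ 11; y = λ·(8 - 11) - 8 ≡ 2. → (11, 2)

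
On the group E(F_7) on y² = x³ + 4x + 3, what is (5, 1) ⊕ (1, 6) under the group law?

(3, 0)

(5, 1) + (1, 6). λ = (6 - 1)/(1 - 5) ≡ 5/3 mod 7. 3⁻¹ ≡ 5 (mod 7) since 3·5 = 15 ≡ 1, so λ ≡ 4.
  x = λ² - 5 - 1 = 16 - 6 ≡ 3; y = λ·(5 - 3) - 1 ≡ 0. → (3, 0)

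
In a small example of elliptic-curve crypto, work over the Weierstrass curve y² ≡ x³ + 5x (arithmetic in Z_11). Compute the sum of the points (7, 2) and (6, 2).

(7, 2) + (6, 2). λ = (2 - 2)/(6 - 7) ≡ 0/10 mod 11. 10⁻¹ ≡ 10 (mod 11), so λ ≡ 0.
  x = λ² - 7 - 6 = 0 - 13 ≡ 9; y = λ·(7 - 9) - 2 ≡ 9. → (9, 9)

(9, 9)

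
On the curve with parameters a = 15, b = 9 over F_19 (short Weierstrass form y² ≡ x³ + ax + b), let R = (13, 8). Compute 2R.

tangent at (13, 8): λ = (3·13² + 15)/(2·8) ≡ 9/16. 16⁻¹ ≡ 6 (mod 19), so λ ≡ 9·6 ≡ 16.
  x = λ² - 13 - 13 = 256 - 26 ≡ 2; y = λ·(13 - 2) - 8 ≡ 16. → (2, 16)

(2, 16)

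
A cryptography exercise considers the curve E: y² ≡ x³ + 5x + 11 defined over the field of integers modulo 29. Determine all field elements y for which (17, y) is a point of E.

x³ + 5x + 11 = 5009 ≡ 21 (mod 29).
21 is a non-residue mod 29; no y exists.

none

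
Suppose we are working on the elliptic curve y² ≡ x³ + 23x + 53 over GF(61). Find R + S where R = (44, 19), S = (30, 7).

(45, 15)

(44, 19) + (30, 7). λ = (7 - 19)/(30 - 44) ≡ 49/47 mod 61. 47⁻¹ ≡ 13 (mod 61) since 47·13 = 611 ≡ 1, so λ ≡ 27.
  x = λ² - 44 - 30 = 729 - 74 ≡ 45; y = λ·(44 - 45) - 19 ≡ 15. → (45, 15)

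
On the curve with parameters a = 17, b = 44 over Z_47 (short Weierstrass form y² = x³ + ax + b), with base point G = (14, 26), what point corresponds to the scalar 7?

Repeated addition: build up to 7G.
2G: tangent at (14, 26): λ = (3·14² + 17)/(2·26) ≡ 41/5. 5⁻¹ ≡ 19 (mod 47), so λ ≡ 41·19 ≡ 27.
  x = λ² - 14 - 14 = 729 - 28 ≡ 43; y = λ·(14 - 43) - 26 ≡ 37. → (43, 37)
3G: (43, 37) + (14, 26). λ = (26 - 37)/(14 - 43) ≡ 36/18 mod 47. 18⁻¹ ≡ 34 (mod 47), so λ ≡ 2.
  x = λ² - 43 - 14 = 4 - 57 ≡ 41; y = λ·(43 - 41) - 37 ≡ 14. → (41, 14)
4G: (41, 14) + (14, 26). λ = (26 - 14)/(14 - 41) ≡ 12/20 mod 47. 20⁻¹ ≡ 40 (mod 47), so λ ≡ 10.
  x = λ² - 41 - 14 = 100 - 55 ≡ 45; y = λ·(41 - 45) - 14 ≡ 40. → (45, 40)
5G: (45, 40) + (14, 26). λ = (26 - 40)/(14 - 45) ≡ 33/16 mod 47. 16⁻¹ ≡ 3 (mod 47) since 16·3 = 48 ≡ 1, so λ ≡ 5.
  x = λ² - 45 - 14 = 25 - 59 ≡ 13; y = λ·(45 - 13) - 40 ≡ 26. → (13, 26)
6G: (13, 26) + (14, 26). λ = (26 - 26)/(14 - 13) ≡ 0/1 mod 47. 1⁻¹ ≡ 1 (mod 47), so λ ≡ 0.
  x = λ² - 13 - 14 = 0 - 27 ≡ 20; y = λ·(13 - 20) - 26 ≡ 21. → (20, 21)
7G: (20, 21) + (14, 26). λ = (26 - 21)/(14 - 20) ≡ 5/41 mod 47. 41⁻¹ ≡ 39 (mod 47), so λ ≡ 7.
  x = λ² - 20 - 14 = 49 - 34 ≡ 15; y = λ·(20 - 15) - 21 ≡ 14. → (15, 14)

(15, 14)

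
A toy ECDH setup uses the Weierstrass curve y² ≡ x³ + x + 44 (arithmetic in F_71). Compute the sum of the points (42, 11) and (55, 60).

(34, 41)

(42, 11) + (55, 60). λ = (60 - 11)/(55 - 42) ≡ 49/13 mod 71. 13⁻¹ ≡ 11 (mod 71), so λ ≡ 42.
  x = λ² - 42 - 55 = 1764 - 97 ≡ 34; y = λ·(42 - 34) - 11 ≡ 41. → (34, 41)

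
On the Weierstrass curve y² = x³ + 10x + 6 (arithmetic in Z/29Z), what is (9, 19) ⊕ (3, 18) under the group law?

(9, 19) + (3, 18). λ = (18 - 19)/(3 - 9) ≡ 28/23 mod 29. 23⁻¹ ≡ 24 (mod 29), so λ ≡ 5.
  x = λ² - 9 - 3 = 25 - 12 ≡ 13; y = λ·(9 - 13) - 19 ≡ 19. → (13, 19)

(13, 19)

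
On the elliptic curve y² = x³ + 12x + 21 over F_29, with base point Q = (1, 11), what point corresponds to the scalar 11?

Repeated addition: build up to 11Q.
2Q: tangent at (1, 11): λ = (3·1² + 12)/(2·11) ≡ 15/22. 22⁻¹ ≡ 4 (mod 29), so λ ≡ 15·4 ≡ 2.
  x = λ² - 1 - 1 = 4 - 2 ≡ 2; y = λ·(1 - 2) - 11 ≡ 16. → (2, 16)
3Q: (2, 16) + (1, 11). λ = (11 - 16)/(1 - 2) ≡ 24/28 mod 29. 28⁻¹ ≡ 28 (mod 29) since 28·28 = 784 ≡ 1, so λ ≡ 5.
  x = λ² - 2 - 1 = 25 - 3 ≡ 22; y = λ·(2 - 22) - 16 ≡ 0. → (22, 0)
4Q: (22, 0) + (1, 11). λ = (11 - 0)/(1 - 22) ≡ 11/8 mod 29. 8⁻¹ ≡ 11 (mod 29), so λ ≡ 5.
  x = λ² - 22 - 1 = 25 - 23 ≡ 2; y = λ·(22 - 2) - 0 ≡ 13. → (2, 13)
5Q: (2, 13) + (1, 11). λ = (11 - 13)/(1 - 2) ≡ 27/28 mod 29. 28⁻¹ ≡ 28 (mod 29) since 28·28 = 784 ≡ 1, so λ ≡ 2.
  x = λ² - 2 - 1 = 4 - 3 ≡ 1; y = λ·(2 - 1) - 13 ≡ 18. → (1, 18)
6Q: (1, 18) + (1, 11): same x and y₁ ≡ -y₂, so the sum is ∞.
7Q: ∞ + (1, 11) = (1, 11) (identity).
8Q: tangent at (1, 11): λ = (3·1² + 12)/(2·11) ≡ 15/22. 22⁻¹ ≡ 4 (mod 29), so λ ≡ 15·4 ≡ 2.
  x = λ² - 1 - 1 = 4 - 2 ≡ 2; y = λ·(1 - 2) - 11 ≡ 16. → (2, 16)
9Q: (2, 16) + (1, 11). λ = (11 - 16)/(1 - 2) ≡ 24/28 mod 29. 28⁻¹ ≡ 28 (mod 29) since 28·28 = 784 ≡ 1, so λ ≡ 5.
  x = λ² - 2 - 1 = 25 - 3 ≡ 22; y = λ·(2 - 22) - 16 ≡ 0. → (22, 0)
10Q: (22, 0) + (1, 11). λ = (11 - 0)/(1 - 22) ≡ 11/8 mod 29. 8⁻¹ ≡ 11 (mod 29), so λ ≡ 5.
  x = λ² - 22 - 1 = 25 - 23 ≡ 2; y = λ·(22 - 2) - 0 ≡ 13. → (2, 13)
11Q: (2, 13) + (1, 11). λ = (11 - 13)/(1 - 2) ≡ 27/28 mod 29. 28⁻¹ ≡ 28 (mod 29), so λ ≡ 2.
  x = λ² - 2 - 1 = 4 - 3 ≡ 1; y = λ·(2 - 1) - 13 ≡ 18. → (1, 18)

(1, 18)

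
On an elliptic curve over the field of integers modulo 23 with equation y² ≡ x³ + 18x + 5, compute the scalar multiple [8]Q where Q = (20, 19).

Repeated addition: build up to 8Q.
2Q: tangent at (20, 19): λ = (3·20² + 18)/(2·19) ≡ 22/15. 15⁻¹ ≡ 20 (mod 23) since 15·20 = 300 ≡ 1, so λ ≡ 22·20 ≡ 3.
  x = λ² - 20 - 20 = 9 - 40 ≡ 15; y = λ·(20 - 15) - 19 ≡ 19. → (15, 19)
3Q: (15, 19) + (20, 19). λ = (19 - 19)/(20 - 15) ≡ 0/5 mod 23. 5⁻¹ ≡ 14 (mod 23), so λ ≡ 0.
  x = λ² - 15 - 20 = 0 - 35 ≡ 11; y = λ·(15 - 11) - 19 ≡ 4. → (11, 4)
4Q: (11, 4) + (20, 19). λ = (19 - 4)/(20 - 11) ≡ 15/9 mod 23. 9⁻¹ ≡ 18 (mod 23), so λ ≡ 17.
  x = λ² - 11 - 20 = 289 - 31 ≡ 5; y = λ·(11 - 5) - 4 ≡ 6. → (5, 6)
5Q: (5, 6) + (20, 19). λ = (19 - 6)/(20 - 5) ≡ 13/15 mod 23. 15⁻¹ ≡ 20 (mod 23), so λ ≡ 7.
  x = λ² - 5 - 20 = 49 - 25 ≡ 1; y = λ·(5 - 1) - 6 ≡ 22. → (1, 22)
6Q: (1, 22) + (20, 19). λ = (19 - 22)/(20 - 1) ≡ 20/19 mod 23. 19⁻¹ ≡ 17 (mod 23) since 19·17 = 323 ≡ 1, so λ ≡ 18.
  x = λ² - 1 - 20 = 324 - 21 ≡ 4; y = λ·(1 - 4) - 22 ≡ 16. → (4, 16)
7Q: (4, 16) + (20, 19). λ = (19 - 16)/(20 - 4) ≡ 3/16 mod 23. 16⁻¹ ≡ 13 (mod 23) since 16·13 = 208 ≡ 1, so λ ≡ 16.
  x = λ² - 4 - 20 = 256 - 24 ≡ 2; y = λ·(4 - 2) - 16 ≡ 16. → (2, 16)
8Q: (2, 16) + (20, 19). λ = (19 - 16)/(20 - 2) ≡ 3/18 mod 23. 18⁻¹ ≡ 9 (mod 23) since 18·9 = 162 ≡ 1, so λ ≡ 4.
  x = λ² - 2 - 20 = 16 - 22 ≡ 17; y = λ·(2 - 17) - 16 ≡ 16. → (17, 16)

(17, 16)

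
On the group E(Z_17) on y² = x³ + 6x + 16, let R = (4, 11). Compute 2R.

(8, 7)

tangent at (4, 11): λ = (3·4² + 6)/(2·11) ≡ 3/5. 5⁻¹ ≡ 7 (mod 17) since 5·7 = 35 ≡ 1, so λ ≡ 3·7 ≡ 4.
  x = λ² - 4 - 4 = 16 - 8 ≡ 8; y = λ·(4 - 8) - 11 ≡ 7. → (8, 7)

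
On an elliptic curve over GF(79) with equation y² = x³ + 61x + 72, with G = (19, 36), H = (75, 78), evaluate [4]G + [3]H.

(18, 34)

First 4G:
Double-and-add on 4 = (100)₂. Start with G = (19, 36) for the leading 1-bit.
double: tangent at (19, 36): λ = (3·19² + 61)/(2·36) ≡ 38/72. 72⁻¹ ≡ 45 (mod 79) since 72·45 = 3240 ≡ 1, so λ ≡ 38·45 ≡ 51.
  x = λ² - 19 - 19 = 2601 - 38 ≡ 35; y = λ·(19 - 35) - 36 ≡ 17. → (35, 17)
double: tangent at (35, 17): λ = (3·35² + 61)/(2·17) ≡ 23/34. 34⁻¹ ≡ 7 (mod 79) since 34·7 = 238 ≡ 1, so λ ≡ 23·7 ≡ 3.
  x = λ² - 35 - 35 = 9 - 70 ≡ 18; y = λ·(35 - 18) - 17 ≡ 34. → (18, 34)
4G = (18, 34).
Next 3H:
Repeated addition: build up to 3H.
2H: tangent at (75, 78): λ = (3·75² + 61)/(2·78) ≡ 30/77. 77⁻¹ ≡ 39 (mod 79), so λ ≡ 30·39 ≡ 64.
  x = λ² - 75 - 75 = 4096 - 150 ≡ 75; y = λ·(75 - 75) - 78 ≡ 1. → (75, 1)
3H: (75, 1) + (75, 78): same x and y₁ ≡ -y₂, so the sum is O.
3H = O.
Finally 4G + 3H:
(18, 34) + O = (18, 34) (identity).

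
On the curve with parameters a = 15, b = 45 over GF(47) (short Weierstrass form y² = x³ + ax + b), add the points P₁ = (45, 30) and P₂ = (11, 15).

(45, 30) + (11, 15). λ = (15 - 30)/(11 - 45) ≡ 32/13 mod 47. 13⁻¹ ≡ 29 (mod 47), so λ ≡ 35.
  x = λ² - 45 - 11 = 1225 - 56 ≡ 41; y = λ·(45 - 41) - 30 ≡ 16. → (41, 16)

(41, 16)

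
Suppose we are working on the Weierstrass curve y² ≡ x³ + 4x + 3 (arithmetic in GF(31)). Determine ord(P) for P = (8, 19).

9

2P: tangent at (8, 19): λ = (3·8² + 4)/(2·19) ≡ 10/7. 7⁻¹ ≡ 9 (mod 31), so λ ≡ 10·9 ≡ 28.
  x = λ² - 8 - 8 = 784 - 16 ≡ 24; y = λ·(8 - 24) - 19 ≡ 29. → (24, 29)
3P: (24, 29) + (8, 19). λ = (19 - 29)/(8 - 24) ≡ 21/15 mod 31. 15⁻¹ ≡ 29 (mod 31) since 15·29 = 435 ≡ 1, so λ ≡ 20.
  x = λ² - 24 - 8 = 400 - 32 ≡ 27; y = λ·(24 - 27) - 29 ≡ 4. → (27, 4)
4P: (27, 4) + (8, 19). λ = (19 - 4)/(8 - 27) ≡ 15/12 mod 31. 12⁻¹ ≡ 13 (mod 31), so λ ≡ 9.
  x = λ² - 27 - 8 = 81 - 35 ≡ 15; y = λ·(27 - 15) - 4 ≡ 11. → (15, 11)
5P: (15, 11) + (8, 19). λ = (19 - 11)/(8 - 15) ≡ 8/24 mod 31. 24⁻¹ ≡ 22 (mod 31) since 24·22 = 528 ≡ 1, so λ ≡ 21.
  x = λ² - 15 - 8 = 441 - 23 ≡ 15; y = λ·(15 - 15) - 11 ≡ 20. → (15, 20)
6P: (15, 20) + (8, 19). λ = (19 - 20)/(8 - 15) ≡ 30/24 mod 31. 24⁻¹ ≡ 22 (mod 31), so λ ≡ 9.
  x = λ² - 15 - 8 = 81 - 23 ≡ 27; y = λ·(15 - 27) - 20 ≡ 27. → (27, 27)
7P: (27, 27) + (8, 19). λ = (19 - 27)/(8 - 27) ≡ 23/12 mod 31. 12⁻¹ ≡ 13 (mod 31), so λ ≡ 20.
  x = λ² - 27 - 8 = 400 - 35 ≡ 24; y = λ·(27 - 24) - 27 ≡ 2. → (24, 2)
8P: (24, 2) + (8, 19). λ = (19 - 2)/(8 - 24) ≡ 17/15 mod 31. 15⁻¹ ≡ 29 (mod 31) since 15·29 = 435 ≡ 1, so λ ≡ 28.
  x = λ² - 24 - 8 = 784 - 32 ≡ 8; y = λ·(24 - 8) - 2 ≡ 12. → (8, 12)
9P: (8, 12) + (8, 19): same x and y₁ ≡ -y₂, so the sum is O.
9P = O, so the order is 9.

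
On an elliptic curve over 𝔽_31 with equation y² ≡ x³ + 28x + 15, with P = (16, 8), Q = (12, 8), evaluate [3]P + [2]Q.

First 3P:
Repeated addition: build up to 3P.
2P: tangent at (16, 8): λ = (3·16² + 28)/(2·8) ≡ 21/16. 16⁻¹ ≡ 2 (mod 31) since 16·2 = 32 ≡ 1, so λ ≡ 21·2 ≡ 11.
  x = λ² - 16 - 16 = 121 - 32 ≡ 27; y = λ·(16 - 27) - 8 ≡ 26. → (27, 26)
3P: (27, 26) + (16, 8). λ = (8 - 26)/(16 - 27) ≡ 13/20 mod 31. 20⁻¹ ≡ 14 (mod 31) since 20·14 = 280 ≡ 1, so λ ≡ 27.
  x = λ² - 27 - 16 = 729 - 43 ≡ 4; y = λ·(27 - 4) - 26 ≡ 6. → (4, 6)
3P = (4, 6).
Next 2Q:
Repeated addition: build up to 2Q.
2Q: tangent at (12, 8): λ = (3·12² + 28)/(2·8) ≡ 26/16. 16⁻¹ ≡ 2 (mod 31), so λ ≡ 26·2 ≡ 21.
  x = λ² - 12 - 12 = 441 - 24 ≡ 14; y = λ·(12 - 14) - 8 ≡ 12. → (14, 12)
2Q = (14, 12).
Finally 3P + 2Q:
(4, 6) + (14, 12). λ = (12 - 6)/(14 - 4) ≡ 6/10 mod 31. 10⁻¹ ≡ 28 (mod 31) since 10·28 = 280 ≡ 1, so λ ≡ 13.
  x = λ² - 4 - 14 = 169 - 18 ≡ 27; y = λ·(4 - 27) - 6 ≡ 5. → (27, 5)

(27, 5)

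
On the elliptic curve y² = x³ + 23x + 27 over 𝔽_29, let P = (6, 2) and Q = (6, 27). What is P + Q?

O

The two points share x = 6 and their y-coordinates satisfy 2 + 27 ≡ 0 (mod 29), so they are inverses. Their sum is O.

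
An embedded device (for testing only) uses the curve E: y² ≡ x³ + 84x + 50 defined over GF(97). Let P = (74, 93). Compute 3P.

Repeated addition: build up to 3P.
2P: tangent at (74, 93): λ = (3·74² + 84)/(2·93) ≡ 22/89. 89⁻¹ ≡ 12 (mod 97), so λ ≡ 22·12 ≡ 70.
  x = λ² - 74 - 74 = 4900 - 148 ≡ 96; y = λ·(74 - 96) - 93 ≡ 16. → (96, 16)
3P: (96, 16) + (74, 93). λ = (93 - 16)/(74 - 96) ≡ 77/75 mod 97. 75⁻¹ ≡ 22 (mod 97), so λ ≡ 45.
  x = λ² - 96 - 74 = 2025 - 170 ≡ 12; y = λ·(96 - 12) - 16 ≡ 78. → (12, 78)

(12, 78)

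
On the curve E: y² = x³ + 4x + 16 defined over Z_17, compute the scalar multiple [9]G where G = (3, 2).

(3, 2)

Repeated addition: build up to 9G.
2G: tangent at (3, 2): λ = (3·3² + 4)/(2·2) ≡ 14/4. 4⁻¹ ≡ 13 (mod 17), so λ ≡ 14·13 ≡ 12.
  x = λ² - 3 - 3 = 144 - 6 ≡ 2; y = λ·(3 - 2) - 2 ≡ 10. → (2, 10)
3G: (2, 10) + (3, 2). λ = (2 - 10)/(3 - 2) ≡ 9/1 mod 17. 1⁻¹ ≡ 1 (mod 17) since 1·1 = 1 ≡ 1, so λ ≡ 9.
  x = λ² - 2 - 3 = 81 - 5 ≡ 8; y = λ·(2 - 8) - 10 ≡ 4. → (8, 4)
4G: (8, 4) + (3, 2). λ = (2 - 4)/(3 - 8) ≡ 15/12 mod 17. 12⁻¹ ≡ 10 (mod 17) since 12·10 = 120 ≡ 1, so λ ≡ 14.
  x = λ² - 8 - 3 = 196 - 11 ≡ 15; y = λ·(8 - 15) - 4 ≡ 0. → (15, 0)
5G: (15, 0) + (3, 2). λ = (2 - 0)/(3 - 15) ≡ 2/5 mod 17. 5⁻¹ ≡ 7 (mod 17), so λ ≡ 14.
  x = λ² - 15 - 3 = 196 - 18 ≡ 8; y = λ·(15 - 8) - 0 ≡ 13. → (8, 13)
6G: (8, 13) + (3, 2). λ = (2 - 13)/(3 - 8) ≡ 6/12 mod 17. 12⁻¹ ≡ 10 (mod 17), so λ ≡ 9.
  x = λ² - 8 - 3 = 81 - 11 ≡ 2; y = λ·(8 - 2) - 13 ≡ 7. → (2, 7)
7G: (2, 7) + (3, 2). λ = (2 - 7)/(3 - 2) ≡ 12/1 mod 17. 1⁻¹ ≡ 1 (mod 17), so λ ≡ 12.
  x = λ² - 2 - 3 = 144 - 5 ≡ 3; y = λ·(2 - 3) - 7 ≡ 15. → (3, 15)
8G: (3, 15) + (3, 2): same x and y₁ ≡ -y₂, so the sum is the point at infinity.
9G: the point at infinity + (3, 2) = (3, 2) (identity).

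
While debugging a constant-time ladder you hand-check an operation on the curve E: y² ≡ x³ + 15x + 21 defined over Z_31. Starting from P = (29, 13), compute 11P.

Repeated addition: build up to 11P.
2P: tangent at (29, 13): λ = (3·29² + 15)/(2·13) ≡ 27/26. 26⁻¹ ≡ 6 (mod 31), so λ ≡ 27·6 ≡ 7.
  x = λ² - 29 - 29 = 49 - 58 ≡ 22; y = λ·(29 - 22) - 13 ≡ 5. → (22, 5)
3P: (22, 5) + (29, 13). λ = (13 - 5)/(29 - 22) ≡ 8/7 mod 31. 7⁻¹ ≡ 9 (mod 31), so λ ≡ 10.
  x = λ² - 22 - 29 = 100 - 51 ≡ 18; y = λ·(22 - 18) - 5 ≡ 4. → (18, 4)
4P: (18, 4) + (29, 13). λ = (13 - 4)/(29 - 18) ≡ 9/11 mod 31. 11⁻¹ ≡ 17 (mod 31) since 11·17 = 187 ≡ 1, so λ ≡ 29.
  x = λ² - 18 - 29 = 841 - 47 ≡ 19; y = λ·(18 - 19) - 4 ≡ 29. → (19, 29)
5P: (19, 29) + (29, 13). λ = (13 - 29)/(29 - 19) ≡ 15/10 mod 31. 10⁻¹ ≡ 28 (mod 31) since 10·28 = 280 ≡ 1, so λ ≡ 17.
  x = λ² - 19 - 29 = 289 - 48 ≡ 24; y = λ·(19 - 24) - 29 ≡ 10. → (24, 10)
6P: (24, 10) + (29, 13). λ = (13 - 10)/(29 - 24) ≡ 3/5 mod 31. 5⁻¹ ≡ 25 (mod 31), so λ ≡ 13.
  x = λ² - 24 - 29 = 169 - 53 ≡ 23; y = λ·(24 - 23) - 10 ≡ 3. → (23, 3)
7P: (23, 3) + (29, 13). λ = (13 - 3)/(29 - 23) ≡ 10/6 mod 31. 6⁻¹ ≡ 26 (mod 31), so λ ≡ 12.
  x = λ² - 23 - 29 = 144 - 52 ≡ 30; y = λ·(23 - 30) - 3 ≡ 6. → (30, 6)
8P: (30, 6) + (29, 13). λ = (13 - 6)/(29 - 30) ≡ 7/30 mod 31. 30⁻¹ ≡ 30 (mod 31), so λ ≡ 24.
  x = λ² - 30 - 29 = 576 - 59 ≡ 21; y = λ·(30 - 21) - 6 ≡ 24. → (21, 24)
9P: (21, 24) + (29, 13). λ = (13 - 24)/(29 - 21) ≡ 20/8 mod 31. 8⁻¹ ≡ 4 (mod 31), so λ ≡ 18.
  x = λ² - 21 - 29 = 324 - 50 ≡ 26; y = λ·(21 - 26) - 24 ≡ 10. → (26, 10)
10P: (26, 10) + (29, 13). λ = (13 - 10)/(29 - 26) ≡ 3/3 mod 31. 3⁻¹ ≡ 21 (mod 31) since 3·21 = 63 ≡ 1, so λ ≡ 1.
  x = λ² - 26 - 29 = 1 - 55 ≡ 8; y = λ·(26 - 8) - 10 ≡ 8. → (8, 8)
11P: (8, 8) + (29, 13). λ = (13 - 8)/(29 - 8) ≡ 5/21 mod 31. 21⁻¹ ≡ 3 (mod 31) since 21·3 = 63 ≡ 1, so λ ≡ 15.
  x = λ² - 8 - 29 = 225 - 37 ≡ 2; y = λ·(8 - 2) - 8 ≡ 20. → (2, 20)

(2, 20)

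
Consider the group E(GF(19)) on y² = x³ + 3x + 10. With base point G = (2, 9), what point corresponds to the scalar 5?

(18, 5)

Double-and-add on 5 = (101)₂. Start with G = (2, 9) for the leading 1-bit.
double: tangent at (2, 9): λ = (3·2² + 3)/(2·9) ≡ 15/18. 18⁻¹ ≡ 18 (mod 19) since 18·18 = 324 ≡ 1, so λ ≡ 15·18 ≡ 4.
  x = λ² - 2 - 2 = 16 - 4 ≡ 12; y = λ·(2 - 12) - 9 ≡ 8. → (12, 8)
double: tangent at (12, 8): λ = (3·12² + 3)/(2·8) ≡ 17/16. 16⁻¹ ≡ 6 (mod 19) since 16·6 = 96 ≡ 1, so λ ≡ 17·6 ≡ 7.
  x = λ² - 12 - 12 = 49 - 24 ≡ 6; y = λ·(12 - 6) - 8 ≡ 15. → (6, 15)
add G: (6, 15) + (2, 9). λ = (9 - 15)/(2 - 6) ≡ 13/15 mod 19. 15⁻¹ ≡ 14 (mod 19), so λ ≡ 11.
  x = λ² - 6 - 2 = 121 - 8 ≡ 18; y = λ·(6 - 18) - 15 ≡ 5. → (18, 5)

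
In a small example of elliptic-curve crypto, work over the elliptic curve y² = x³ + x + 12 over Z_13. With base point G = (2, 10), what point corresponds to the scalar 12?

(3, 4)

Repeated addition: build up to 12G.
2G: tangent at (2, 10): λ = (3·2² + 1)/(2·10) ≡ 0/7. 7⁻¹ ≡ 2 (mod 13), so λ ≡ 0·2 ≡ 0.
  x = λ² - 2 - 2 = 0 - 4 ≡ 9; y = λ·(2 - 9) - 10 ≡ 3. → (9, 3)
3G: (9, 3) + (2, 10). λ = (10 - 3)/(2 - 9) ≡ 7/6 mod 13. 6⁻¹ ≡ 11 (mod 13), so λ ≡ 12.
  x = λ² - 9 - 2 = 144 - 11 ≡ 3; y = λ·(9 - 3) - 3 ≡ 4. → (3, 4)
4G: (3, 4) + (2, 10). λ = (10 - 4)/(2 - 3) ≡ 6/12 mod 13. 12⁻¹ ≡ 12 (mod 13), so λ ≡ 7.
  x = λ² - 3 - 2 = 49 - 5 ≡ 5; y = λ·(3 - 5) - 4 ≡ 8. → (5, 8)
5G: (5, 8) + (2, 10). λ = (10 - 8)/(2 - 5) ≡ 2/10 mod 13. 10⁻¹ ≡ 4 (mod 13), so λ ≡ 8.
  x = λ² - 5 - 2 = 64 - 7 ≡ 5; y = λ·(5 - 5) - 8 ≡ 5. → (5, 5)
6G: (5, 5) + (2, 10). λ = (10 - 5)/(2 - 5) ≡ 5/10 mod 13. 10⁻¹ ≡ 4 (mod 13), so λ ≡ 7.
  x = λ² - 5 - 2 = 49 - 7 ≡ 3; y = λ·(5 - 3) - 5 ≡ 9. → (3, 9)
7G: (3, 9) + (2, 10). λ = (10 - 9)/(2 - 3) ≡ 1/12 mod 13. 12⁻¹ ≡ 12 (mod 13), so λ ≡ 12.
  x = λ² - 3 - 2 = 144 - 5 ≡ 9; y = λ·(3 - 9) - 9 ≡ 10. → (9, 10)
8G: (9, 10) + (2, 10). λ = (10 - 10)/(2 - 9) ≡ 0/6 mod 13. 6⁻¹ ≡ 11 (mod 13), so λ ≡ 0.
  x = λ² - 9 - 2 = 0 - 11 ≡ 2; y = λ·(9 - 2) - 10 ≡ 3. → (2, 3)
9G: (2, 3) + (2, 10): same x and y₁ ≡ -y₂, so the sum is ∞.
10G: ∞ + (2, 10) = (2, 10) (identity).
11G: tangent at (2, 10): λ = (3·2² + 1)/(2·10) ≡ 0/7. 7⁻¹ ≡ 2 (mod 13) since 7·2 = 14 ≡ 1, so λ ≡ 0·2 ≡ 0.
  x = λ² - 2 - 2 = 0 - 4 ≡ 9; y = λ·(2 - 9) - 10 ≡ 3. → (9, 3)
12G: (9, 3) + (2, 10). λ = (10 - 3)/(2 - 9) ≡ 7/6 mod 13. 6⁻¹ ≡ 11 (mod 13) since 6·11 = 66 ≡ 1, so λ ≡ 12.
  x = λ² - 9 - 2 = 144 - 11 ≡ 3; y = λ·(9 - 3) - 3 ≡ 4. → (3, 4)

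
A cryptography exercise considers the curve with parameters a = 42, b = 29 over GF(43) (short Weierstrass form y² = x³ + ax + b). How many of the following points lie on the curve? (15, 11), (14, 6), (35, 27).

(15, 11): 11² ≡ 35, rhs ≡ 35 → on.
(14, 6): 6² ≡ 36, rhs ≡ 7 → off.
(35, 27): 27² ≡ 41, rhs ≡ 41 → on.

2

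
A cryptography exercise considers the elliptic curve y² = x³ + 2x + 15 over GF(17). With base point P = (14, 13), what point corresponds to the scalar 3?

(0, 7)

Repeated addition: build up to 3P.
2P: tangent at (14, 13): λ = (3·14² + 2)/(2·13) ≡ 12/9. 9⁻¹ ≡ 2 (mod 17), so λ ≡ 12·2 ≡ 7.
  x = λ² - 14 - 14 = 49 - 28 ≡ 4; y = λ·(14 - 4) - 13 ≡ 6. → (4, 6)
3P: (4, 6) + (14, 13). λ = (13 - 6)/(14 - 4) ≡ 7/10 mod 17. 10⁻¹ ≡ 12 (mod 17), so λ ≡ 16.
  x = λ² - 4 - 14 = 256 - 18 ≡ 0; y = λ·(4 - 0) - 6 ≡ 7. → (0, 7)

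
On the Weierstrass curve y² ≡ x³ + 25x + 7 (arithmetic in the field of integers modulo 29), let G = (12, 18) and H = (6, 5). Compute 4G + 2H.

(0, 23)

First 4G:
Repeated addition: build up to 4G.
2G: tangent at (12, 18): λ = (3·12² + 25)/(2·18) ≡ 22/7. 7⁻¹ ≡ 25 (mod 29), so λ ≡ 22·25 ≡ 28.
  x = λ² - 12 - 12 = 784 - 24 ≡ 6; y = λ·(12 - 6) - 18 ≡ 5. → (6, 5)
3G: (6, 5) + (12, 18). λ = (18 - 5)/(12 - 6) ≡ 13/6 mod 29. 6⁻¹ ≡ 5 (mod 29) since 6·5 = 30 ≡ 1, so λ ≡ 7.
  x = λ² - 6 - 12 = 49 - 18 ≡ 2; y = λ·(6 - 2) - 5 ≡ 23. → (2, 23)
4G: (2, 23) + (12, 18). λ = (18 - 23)/(12 - 2) ≡ 24/10 mod 29. 10⁻¹ ≡ 3 (mod 29) since 10·3 = 30 ≡ 1, so λ ≡ 14.
  x = λ² - 2 - 12 = 196 - 14 ≡ 8; y = λ·(2 - 8) - 23 ≡ 9. → (8, 9)
4G = (8, 9).
Next 2H:
Repeated addition: build up to 2H.
2H: tangent at (6, 5): λ = (3·6² + 25)/(2·5) ≡ 17/10. 10⁻¹ ≡ 3 (mod 29), so λ ≡ 17·3 ≡ 22.
  x = λ² - 6 - 6 = 484 - 12 ≡ 8; y = λ·(6 - 8) - 5 ≡ 9. → (8, 9)
2H = (8, 9).
Finally 4G + 2H:
tangent at (8, 9): λ = (3·8² + 25)/(2·9) ≡ 14/18. 18⁻¹ ≡ 21 (mod 29) since 18·21 = 378 ≡ 1, so λ ≡ 14·21 ≡ 4.
  x = λ² - 8 - 8 = 16 - 16 ≡ 0; y = λ·(8 - 0) - 9 ≡ 23. → (0, 23)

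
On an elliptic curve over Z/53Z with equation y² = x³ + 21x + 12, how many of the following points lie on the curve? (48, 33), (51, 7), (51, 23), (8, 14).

(48, 33): 33² ≡ 29, rhs ≡ 47 → off.
(51, 7): 7² ≡ 49, rhs ≡ 15 → off.
(51, 23): 23² ≡ 52, rhs ≡ 15 → off.
(8, 14): 14² ≡ 37, rhs ≡ 3 → off.

0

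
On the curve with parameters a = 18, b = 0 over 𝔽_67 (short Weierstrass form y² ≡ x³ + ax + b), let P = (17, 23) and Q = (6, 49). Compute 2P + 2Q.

First 2P:
Repeated addition: build up to 2P.
2P: tangent at (17, 23): λ = (3·17² + 18)/(2·23) ≡ 14/46. 46⁻¹ ≡ 51 (mod 67), so λ ≡ 14·51 ≡ 44.
  x = λ² - 17 - 17 = 1936 - 34 ≡ 26; y = λ·(17 - 26) - 23 ≡ 50. → (26, 50)
2P = (26, 50).
Next 2Q:
Repeated addition: build up to 2Q.
2Q: tangent at (6, 49): λ = (3·6² + 18)/(2·49) ≡ 59/31. 31⁻¹ ≡ 13 (mod 67) since 31·13 = 403 ≡ 1, so λ ≡ 59·13 ≡ 30.
  x = λ² - 6 - 6 = 900 - 12 ≡ 17; y = λ·(6 - 17) - 49 ≡ 23. → (17, 23)
2Q = (17, 23).
Finally 2P + 2Q:
(26, 50) + (17, 23). λ = (23 - 50)/(17 - 26) ≡ 40/58 mod 67. 58⁻¹ ≡ 52 (mod 67), so λ ≡ 3.
  x = λ² - 26 - 17 = 9 - 43 ≡ 33; y = λ·(26 - 33) - 50 ≡ 63. → (33, 63)

(33, 63)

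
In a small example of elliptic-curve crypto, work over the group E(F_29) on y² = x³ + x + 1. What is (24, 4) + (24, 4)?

tangent at (24, 4): λ = (3·24² + 1)/(2·4) ≡ 18/8. 8⁻¹ ≡ 11 (mod 29) since 8·11 = 88 ≡ 1, so λ ≡ 18·11 ≡ 24.
  x = λ² - 24 - 24 = 576 - 48 ≡ 6; y = λ·(24 - 6) - 4 ≡ 22. → (6, 22)

(6, 22)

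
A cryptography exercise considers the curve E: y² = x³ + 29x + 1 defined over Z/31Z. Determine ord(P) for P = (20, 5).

5

2P: tangent at (20, 5): λ = (3·20² + 29)/(2·5) ≡ 20/10. 10⁻¹ ≡ 28 (mod 31), so λ ≡ 20·28 ≡ 2.
  x = λ² - 20 - 20 = 4 - 40 ≡ 26; y = λ·(20 - 26) - 5 ≡ 14. → (26, 14)
3P: (26, 14) + (20, 5). λ = (5 - 14)/(20 - 26) ≡ 22/25 mod 31. 25⁻¹ ≡ 5 (mod 31), so λ ≡ 17.
  x = λ² - 26 - 20 = 289 - 46 ≡ 26; y = λ·(26 - 26) - 14 ≡ 17. → (26, 17)
4P: (26, 17) + (20, 5). λ = (5 - 17)/(20 - 26) ≡ 19/25 mod 31. 25⁻¹ ≡ 5 (mod 31), so λ ≡ 2.
  x = λ² - 26 - 20 = 4 - 46 ≡ 20; y = λ·(26 - 20) - 17 ≡ 26. → (20, 26)
5P: (20, 26) + (20, 5): same x and y₁ ≡ -y₂, so the sum is the point at infinity.
5P = the point at infinity, so the order is 5.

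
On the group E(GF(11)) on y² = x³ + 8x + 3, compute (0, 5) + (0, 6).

The two points share x = 0 and their y-coordinates satisfy 5 + 6 ≡ 0 (mod 11), so they are inverses. Their sum is O.

O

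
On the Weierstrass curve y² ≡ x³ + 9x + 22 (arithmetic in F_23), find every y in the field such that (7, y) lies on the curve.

x³ + 9x + 22 = 428 ≡ 14 (mod 23).
14 is a non-residue mod 23; no y exists.

none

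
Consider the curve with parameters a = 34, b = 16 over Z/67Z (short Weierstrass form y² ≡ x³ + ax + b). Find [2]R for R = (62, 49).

(43, 7)

tangent at (62, 49): λ = (3·62² + 34)/(2·49) ≡ 42/31. 31⁻¹ ≡ 13 (mod 67), so λ ≡ 42·13 ≡ 10.
  x = λ² - 62 - 62 = 100 - 124 ≡ 43; y = λ·(62 - 43) - 49 ≡ 7. → (43, 7)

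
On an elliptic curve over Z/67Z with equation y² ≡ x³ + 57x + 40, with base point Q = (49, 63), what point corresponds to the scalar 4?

(48, 2)

Repeated addition: build up to 4Q.
2Q: tangent at (49, 63): λ = (3·49² + 57)/(2·63) ≡ 24/59. 59⁻¹ ≡ 25 (mod 67), so λ ≡ 24·25 ≡ 64.
  x = λ² - 49 - 49 = 4096 - 98 ≡ 45; y = λ·(49 - 45) - 63 ≡ 59. → (45, 59)
3Q: (45, 59) + (49, 63). λ = (63 - 59)/(49 - 45) ≡ 4/4 mod 67. 4⁻¹ ≡ 17 (mod 67), so λ ≡ 1.
  x = λ² - 45 - 49 = 1 - 94 ≡ 41; y = λ·(45 - 41) - 59 ≡ 12. → (41, 12)
4Q: (41, 12) + (49, 63). λ = (63 - 12)/(49 - 41) ≡ 51/8 mod 67. 8⁻¹ ≡ 42 (mod 67), so λ ≡ 65.
  x = λ² - 41 - 49 = 4225 - 90 ≡ 48; y = λ·(41 - 48) - 12 ≡ 2. → (48, 2)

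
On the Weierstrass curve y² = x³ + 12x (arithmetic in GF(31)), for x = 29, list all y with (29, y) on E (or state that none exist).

x³ + 12x + 0 = 24737 ≡ 30 (mod 31).
30 is a non-residue mod 31; no y exists.

none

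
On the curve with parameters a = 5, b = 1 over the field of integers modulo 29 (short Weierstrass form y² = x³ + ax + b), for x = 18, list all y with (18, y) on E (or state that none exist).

6, 23

x³ + 5x + 1 = 5923 ≡ 7 (mod 29).
Square roots of 7 mod 29: 6 and 23 (since 6² = 36 ≡ 7).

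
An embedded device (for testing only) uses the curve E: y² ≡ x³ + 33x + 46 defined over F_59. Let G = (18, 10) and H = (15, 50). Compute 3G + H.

First 3G:
Repeated addition: build up to 3G.
2G: tangent at (18, 10): λ = (3·18² + 33)/(2·10) ≡ 2/20. 20⁻¹ ≡ 3 (mod 59) since 20·3 = 60 ≡ 1, so λ ≡ 2·3 ≡ 6.
  x = λ² - 18 - 18 = 36 - 36 ≡ 0; y = λ·(18 - 0) - 10 ≡ 39. → (0, 39)
3G: (0, 39) + (18, 10). λ = (10 - 39)/(18 - 0) ≡ 30/18 mod 59. 18⁻¹ ≡ 23 (mod 59), so λ ≡ 41.
  x = λ² - 0 - 18 = 1681 - 18 ≡ 11; y = λ·(0 - 11) - 39 ≡ 41. → (11, 41)
3G = (11, 41).
Finally 3G + H:
(11, 41) + (15, 50). λ = (50 - 41)/(15 - 11) ≡ 9/4 mod 59. 4⁻¹ ≡ 15 (mod 59), so λ ≡ 17.
  x = λ² - 11 - 15 = 289 - 26 ≡ 27; y = λ·(11 - 27) - 41 ≡ 41. → (27, 41)

(27, 41)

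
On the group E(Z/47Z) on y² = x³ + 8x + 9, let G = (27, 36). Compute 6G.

Repeated addition: build up to 6G.
2G: tangent at (27, 36): λ = (3·27² + 8)/(2·36) ≡ 33/25. 25⁻¹ ≡ 32 (mod 47), so λ ≡ 33·32 ≡ 22.
  x = λ² - 27 - 27 = 484 - 54 ≡ 7; y = λ·(27 - 7) - 36 ≡ 28. → (7, 28)
3G: (7, 28) + (27, 36). λ = (36 - 28)/(27 - 7) ≡ 8/20 mod 47. 20⁻¹ ≡ 40 (mod 47), so λ ≡ 38.
  x = λ² - 7 - 27 = 1444 - 34 ≡ 0; y = λ·(7 - 0) - 28 ≡ 3. → (0, 3)
4G: (0, 3) + (27, 36). λ = (36 - 3)/(27 - 0) ≡ 33/27 mod 47. 27⁻¹ ≡ 7 (mod 47), so λ ≡ 43.
  x = λ² - 0 - 27 = 1849 - 27 ≡ 36; y = λ·(0 - 36) - 3 ≡ 0. → (36, 0)
5G: (36, 0) + (27, 36). λ = (36 - 0)/(27 - 36) ≡ 36/38 mod 47. 38⁻¹ ≡ 26 (mod 47), so λ ≡ 43.
  x = λ² - 36 - 27 = 1849 - 63 ≡ 0; y = λ·(36 - 0) - 0 ≡ 44. → (0, 44)
6G: (0, 44) + (27, 36). λ = (36 - 44)/(27 - 0) ≡ 39/27 mod 47. 27⁻¹ ≡ 7 (mod 47), so λ ≡ 38.
  x = λ² - 0 - 27 = 1444 - 27 ≡ 7; y = λ·(0 - 7) - 44 ≡ 19. → (7, 19)

(7, 19)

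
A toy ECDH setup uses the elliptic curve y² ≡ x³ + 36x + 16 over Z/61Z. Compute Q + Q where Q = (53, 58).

tangent at (53, 58): λ = (3·53² + 36)/(2·58) ≡ 45/55. 55⁻¹ ≡ 10 (mod 61) since 55·10 = 550 ≡ 1, so λ ≡ 45·10 ≡ 23.
  x = λ² - 53 - 53 = 529 - 106 ≡ 57; y = λ·(53 - 57) - 58 ≡ 33. → (57, 33)

(57, 33)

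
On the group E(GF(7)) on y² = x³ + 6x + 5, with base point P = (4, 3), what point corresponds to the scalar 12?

Double-and-add on 12 = (1100)₂. Start with P = (4, 3) for the leading 1-bit.
double: tangent at (4, 3): λ = (3·4² + 6)/(2·3) ≡ 5/6. 6⁻¹ ≡ 6 (mod 7) since 6·6 = 36 ≡ 1, so λ ≡ 5·6 ≡ 2.
  x = λ² - 4 - 4 = 4 - 8 ≡ 3; y = λ·(4 - 3) - 3 ≡ 6. → (3, 6)
add P: (3, 6) + (4, 3). λ = (3 - 6)/(4 - 3) ≡ 4/1 mod 7. 1⁻¹ ≡ 1 (mod 7) since 1·1 = 1 ≡ 1, so λ ≡ 4.
  x = λ² - 3 - 4 = 16 - 7 ≡ 2; y = λ·(3 - 2) - 6 ≡ 5. → (2, 5)
double: tangent at (2, 5): λ = (3·2² + 6)/(2·5) ≡ 4/3. 3⁻¹ ≡ 5 (mod 7) since 3·5 = 15 ≡ 1, so λ ≡ 4·5 ≡ 6.
  x = λ² - 2 - 2 = 36 - 4 ≡ 4; y = λ·(2 - 4) - 5 ≡ 4. → (4, 4)
double: tangent at (4, 4): λ = (3·4² + 6)/(2·4) ≡ 5/1. 1⁻¹ ≡ 1 (mod 7) since 1·1 = 1 ≡ 1, so λ ≡ 5·1 ≡ 5.
  x = λ² - 4 - 4 = 25 - 8 ≡ 3; y = λ·(4 - 3) - 4 ≡ 1. → (3, 1)

(3, 1)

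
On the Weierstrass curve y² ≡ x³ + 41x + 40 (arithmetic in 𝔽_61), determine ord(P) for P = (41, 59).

11

2P: tangent at (41, 59): λ = (3·41² + 41)/(2·59) ≡ 21/57. 57⁻¹ ≡ 15 (mod 61), so λ ≡ 21·15 ≡ 10.
  x = λ² - 41 - 41 = 100 - 82 ≡ 18; y = λ·(41 - 18) - 59 ≡ 49. → (18, 49)
3P: (18, 49) + (41, 59). λ = (59 - 49)/(41 - 18) ≡ 10/23 mod 61. 23⁻¹ ≡ 8 (mod 61) since 23·8 = 184 ≡ 1, so λ ≡ 19.
  x = λ² - 18 - 41 = 361 - 59 ≡ 58; y = λ·(18 - 58) - 49 ≡ 45. → (58, 45)
4P: (58, 45) + (41, 59). λ = (59 - 45)/(41 - 58) ≡ 14/44 mod 61. 44⁻¹ ≡ 43 (mod 61) since 44·43 = 1892 ≡ 1, so λ ≡ 53.
  x = λ² - 58 - 41 = 2809 - 99 ≡ 26; y = λ·(58 - 26) - 45 ≡ 4. → (26, 4)
5P: (26, 4) + (41, 59). λ = (59 - 4)/(41 - 26) ≡ 55/15 mod 61. 15⁻¹ ≡ 57 (mod 61), so λ ≡ 24.
  x = λ² - 26 - 41 = 576 - 67 ≡ 21; y = λ·(26 - 21) - 4 ≡ 55. → (21, 55)
6P: (21, 55) + (41, 59). λ = (59 - 55)/(41 - 21) ≡ 4/20 mod 61. 20⁻¹ ≡ 58 (mod 61) since 20·58 = 1160 ≡ 1, so λ ≡ 49.
  x = λ² - 21 - 41 = 2401 - 62 ≡ 21; y = λ·(21 - 21) - 55 ≡ 6. → (21, 6)
7P: (21, 6) + (41, 59). λ = (59 - 6)/(41 - 21) ≡ 53/20 mod 61. 20⁻¹ ≡ 58 (mod 61) since 20·58 = 1160 ≡ 1, so λ ≡ 24.
  x = λ² - 21 - 41 = 576 - 62 ≡ 26; y = λ·(21 - 26) - 6 ≡ 57. → (26, 57)
8P: (26, 57) + (41, 59). λ = (59 - 57)/(41 - 26) ≡ 2/15 mod 61. 15⁻¹ ≡ 57 (mod 61), so λ ≡ 53.
  x = λ² - 26 - 41 = 2809 - 67 ≡ 58; y = λ·(26 - 58) - 57 ≡ 16. → (58, 16)
9P: (58, 16) + (41, 59). λ = (59 - 16)/(41 - 58) ≡ 43/44 mod 61. 44⁻¹ ≡ 43 (mod 61), so λ ≡ 19.
  x = λ² - 58 - 41 = 361 - 99 ≡ 18; y = λ·(58 - 18) - 16 ≡ 12. → (18, 12)
10P: (18, 12) + (41, 59). λ = (59 - 12)/(41 - 18) ≡ 47/23 mod 61. 23⁻¹ ≡ 8 (mod 61), so λ ≡ 10.
  x = λ² - 18 - 41 = 100 - 59 ≡ 41; y = λ·(18 - 41) - 12 ≡ 2. → (41, 2)
11P: (41, 2) + (41, 59): same x and y₁ ≡ -y₂, so the sum is 𝒪.
11P = 𝒪, so the order is 11.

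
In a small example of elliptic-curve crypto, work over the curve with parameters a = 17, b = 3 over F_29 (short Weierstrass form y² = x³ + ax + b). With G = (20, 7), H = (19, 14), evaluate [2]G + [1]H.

First 2G:
Repeated addition: build up to 2G.
2G: tangent at (20, 7): λ = (3·20² + 17)/(2·7) ≡ 28/14. 14⁻¹ ≡ 27 (mod 29) since 14·27 = 378 ≡ 1, so λ ≡ 28·27 ≡ 2.
  x = λ² - 20 - 20 = 4 - 40 ≡ 22; y = λ·(20 - 22) - 7 ≡ 18. → (22, 18)
2G = (22, 18).
Finally 2G + H:
(22, 18) + (19, 14). λ = (14 - 18)/(19 - 22) ≡ 25/26 mod 29. 26⁻¹ ≡ 19 (mod 29), so λ ≡ 11.
  x = λ² - 22 - 19 = 121 - 41 ≡ 22; y = λ·(22 - 22) - 18 ≡ 11. → (22, 11)

(22, 11)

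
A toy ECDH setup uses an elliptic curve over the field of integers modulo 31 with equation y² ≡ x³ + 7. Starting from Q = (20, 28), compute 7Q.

Double-and-add on 7 = (111)₂. Start with Q = (20, 28) for the leading 1-bit.
double: tangent at (20, 28): λ = (3·20² + 0)/(2·28) ≡ 22/25. 25⁻¹ ≡ 5 (mod 31) since 25·5 = 125 ≡ 1, so λ ≡ 22·5 ≡ 17.
  x = λ² - 20 - 20 = 289 - 40 ≡ 1; y = λ·(20 - 1) - 28 ≡ 16. → (1, 16)
add Q: (1, 16) + (20, 28). λ = (28 - 16)/(20 - 1) ≡ 12/19 mod 31. 19⁻¹ ≡ 18 (mod 31), so λ ≡ 30.
  x = λ² - 1 - 20 = 900 - 21 ≡ 11; y = λ·(1 - 11) - 16 ≡ 25. → (11, 25)
double: tangent at (11, 25): λ = (3·11² + 0)/(2·25) ≡ 22/19. 19⁻¹ ≡ 18 (mod 31) since 19·18 = 342 ≡ 1, so λ ≡ 22·18 ≡ 24.
  x = λ² - 11 - 11 = 576 - 22 ≡ 27; y = λ·(11 - 27) - 25 ≡ 25. → (27, 25)
add Q: (27, 25) + (20, 28). λ = (28 - 25)/(20 - 27) ≡ 3/24 mod 31. 24⁻¹ ≡ 22 (mod 31) since 24·22 = 528 ≡ 1, so λ ≡ 4.
  x = λ² - 27 - 20 = 16 - 47 ≡ 0; y = λ·(27 - 0) - 25 ≡ 21. → (0, 21)

(0, 21)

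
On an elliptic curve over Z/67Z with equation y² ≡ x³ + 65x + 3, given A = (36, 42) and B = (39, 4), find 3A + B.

(15, 47)

First 3A:
Repeated addition: build up to 3A.
2A: tangent at (36, 42): λ = (3·36² + 65)/(2·42) ≡ 0/17. 17⁻¹ ≡ 4 (mod 67) since 17·4 = 68 ≡ 1, so λ ≡ 0·4 ≡ 0.
  x = λ² - 36 - 36 = 0 - 72 ≡ 62; y = λ·(36 - 62) - 42 ≡ 25. → (62, 25)
3A: (62, 25) + (36, 42). λ = (42 - 25)/(36 - 62) ≡ 17/41 mod 67. 41⁻¹ ≡ 18 (mod 67), so λ ≡ 38.
  x = λ² - 62 - 36 = 1444 - 98 ≡ 6; y = λ·(62 - 6) - 25 ≡ 26. → (6, 26)
3A = (6, 26).
Finally 3A + B:
(6, 26) + (39, 4). λ = (4 - 26)/(39 - 6) ≡ 45/33 mod 67. 33⁻¹ ≡ 65 (mod 67) since 33·65 = 2145 ≡ 1, so λ ≡ 44.
  x = λ² - 6 - 39 = 1936 - 45 ≡ 15; y = λ·(6 - 15) - 26 ≡ 47. → (15, 47)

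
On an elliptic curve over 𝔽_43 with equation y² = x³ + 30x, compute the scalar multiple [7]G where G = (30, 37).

Repeated addition: build up to 7G.
2G: tangent at (30, 37): λ = (3·30² + 30)/(2·37) ≡ 21/31. 31⁻¹ ≡ 25 (mod 43), so λ ≡ 21·25 ≡ 9.
  x = λ² - 30 - 30 = 81 - 60 ≡ 21; y = λ·(30 - 21) - 37 ≡ 1. → (21, 1)
3G: (21, 1) + (30, 37). λ = (37 - 1)/(30 - 21) ≡ 36/9 mod 43. 9⁻¹ ≡ 24 (mod 43), so λ ≡ 4.
  x = λ² - 21 - 30 = 16 - 51 ≡ 8; y = λ·(21 - 8) - 1 ≡ 8. → (8, 8)
4G: (8, 8) + (30, 37). λ = (37 - 8)/(30 - 8) ≡ 29/22 mod 43. 22⁻¹ ≡ 2 (mod 43), so λ ≡ 15.
  x = λ² - 8 - 30 = 225 - 38 ≡ 15; y = λ·(8 - 15) - 8 ≡ 16. → (15, 16)
5G: (15, 16) + (30, 37). λ = (37 - 16)/(30 - 15) ≡ 21/15 mod 43. 15⁻¹ ≡ 23 (mod 43) since 15·23 = 345 ≡ 1, so λ ≡ 10.
  x = λ² - 15 - 30 = 100 - 45 ≡ 12; y = λ·(15 - 12) - 16 ≡ 14. → (12, 14)
6G: (12, 14) + (30, 37). λ = (37 - 14)/(30 - 12) ≡ 23/18 mod 43. 18⁻¹ ≡ 12 (mod 43) since 18·12 = 216 ≡ 1, so λ ≡ 18.
  x = λ² - 12 - 30 = 324 - 42 ≡ 24; y = λ·(12 - 24) - 14 ≡ 28. → (24, 28)
7G: (24, 28) + (30, 37). λ = (37 - 28)/(30 - 24) ≡ 9/6 mod 43. 6⁻¹ ≡ 36 (mod 43), so λ ≡ 23.
  x = λ² - 24 - 30 = 529 - 54 ≡ 2; y = λ·(24 - 2) - 28 ≡ 5. → (2, 5)

(2, 5)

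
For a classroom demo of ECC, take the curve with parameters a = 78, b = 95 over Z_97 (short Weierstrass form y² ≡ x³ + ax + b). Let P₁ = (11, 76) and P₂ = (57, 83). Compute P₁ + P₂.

(11, 76) + (57, 83). λ = (83 - 76)/(57 - 11) ≡ 7/46 mod 97. 46⁻¹ ≡ 19 (mod 97), so λ ≡ 36.
  x = λ² - 11 - 57 = 1296 - 68 ≡ 64; y = λ·(11 - 64) - 76 ≡ 53. → (64, 53)

(64, 53)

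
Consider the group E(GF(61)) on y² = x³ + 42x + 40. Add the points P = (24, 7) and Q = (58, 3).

(24, 7) + (58, 3). λ = (3 - 7)/(58 - 24) ≡ 57/34 mod 61. 34⁻¹ ≡ 9 (mod 61), so λ ≡ 25.
  x = λ² - 24 - 58 = 625 - 82 ≡ 55; y = λ·(24 - 55) - 7 ≡ 11. → (55, 11)

(55, 11)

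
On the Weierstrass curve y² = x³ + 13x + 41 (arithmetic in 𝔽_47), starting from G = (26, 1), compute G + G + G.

(22, 27)

Repeated addition: build up to 3G.
2G: tangent at (26, 1): λ = (3·26² + 13)/(2·1) ≡ 20/2. 2⁻¹ ≡ 24 (mod 47), so λ ≡ 20·24 ≡ 10.
  x = λ² - 26 - 26 = 100 - 52 ≡ 1; y = λ·(26 - 1) - 1 ≡ 14. → (1, 14)
3G: (1, 14) + (26, 1). λ = (1 - 14)/(26 - 1) ≡ 34/25 mod 47. 25⁻¹ ≡ 32 (mod 47), so λ ≡ 7.
  x = λ² - 1 - 26 = 49 - 27 ≡ 22; y = λ·(1 - 22) - 14 ≡ 27. → (22, 27)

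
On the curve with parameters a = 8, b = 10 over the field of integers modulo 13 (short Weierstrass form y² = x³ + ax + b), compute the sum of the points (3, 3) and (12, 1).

(3, 3) + (12, 1). λ = (1 - 3)/(12 - 3) ≡ 11/9 mod 13. 9⁻¹ ≡ 3 (mod 13) since 9·3 = 27 ≡ 1, so λ ≡ 7.
  x = λ² - 3 - 12 = 49 - 15 ≡ 8; y = λ·(3 - 8) - 3 ≡ 1. → (8, 1)

(8, 1)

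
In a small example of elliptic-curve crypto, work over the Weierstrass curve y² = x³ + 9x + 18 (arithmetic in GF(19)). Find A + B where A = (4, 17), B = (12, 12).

(4, 17) + (12, 12). λ = (12 - 17)/(12 - 4) ≡ 14/8 mod 19. 8⁻¹ ≡ 12 (mod 19) since 8·12 = 96 ≡ 1, so λ ≡ 16.
  x = λ² - 4 - 12 = 256 - 16 ≡ 12; y = λ·(4 - 12) - 17 ≡ 7. → (12, 7)

(12, 7)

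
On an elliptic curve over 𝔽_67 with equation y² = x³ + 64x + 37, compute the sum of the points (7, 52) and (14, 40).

(7, 52) + (14, 40). λ = (40 - 52)/(14 - 7) ≡ 55/7 mod 67. 7⁻¹ ≡ 48 (mod 67), so λ ≡ 27.
  x = λ² - 7 - 14 = 729 - 21 ≡ 38; y = λ·(7 - 38) - 52 ≡ 49. → (38, 49)

(38, 49)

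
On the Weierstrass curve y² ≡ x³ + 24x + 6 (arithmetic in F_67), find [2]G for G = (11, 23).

(25, 34)

tangent at (11, 23): λ = (3·11² + 24)/(2·23) ≡ 52/46. 46⁻¹ ≡ 51 (mod 67), so λ ≡ 52·51 ≡ 39.
  x = λ² - 11 - 11 = 1521 - 22 ≡ 25; y = λ·(11 - 25) - 23 ≡ 34. → (25, 34)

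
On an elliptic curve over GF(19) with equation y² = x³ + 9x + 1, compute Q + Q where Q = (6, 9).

(16, 2)

tangent at (6, 9): λ = (3·6² + 9)/(2·9) ≡ 3/18. 18⁻¹ ≡ 18 (mod 19) since 18·18 = 324 ≡ 1, so λ ≡ 3·18 ≡ 16.
  x = λ² - 6 - 6 = 256 - 12 ≡ 16; y = λ·(6 - 16) - 9 ≡ 2. → (16, 2)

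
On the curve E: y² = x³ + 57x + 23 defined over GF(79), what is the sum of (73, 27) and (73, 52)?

O

The two points share x = 73 and their y-coordinates satisfy 27 + 52 ≡ 0 (mod 79), so they are inverses. Their sum is O.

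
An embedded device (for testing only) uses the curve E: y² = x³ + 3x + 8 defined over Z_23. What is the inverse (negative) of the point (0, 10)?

-(0, 10) = (0, -10 mod 23) = (0, 13).

(0, 13)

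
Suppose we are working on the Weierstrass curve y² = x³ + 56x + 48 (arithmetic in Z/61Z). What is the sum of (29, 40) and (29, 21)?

O

The two points share x = 29 and their y-coordinates satisfy 40 + 21 ≡ 0 (mod 61), so they are inverses. Their sum is the point at infinity.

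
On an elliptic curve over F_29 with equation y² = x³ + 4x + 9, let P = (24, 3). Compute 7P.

(13, 24)

Repeated addition: build up to 7P.
2P: tangent at (24, 3): λ = (3·24² + 4)/(2·3) ≡ 21/6. 6⁻¹ ≡ 5 (mod 29) since 6·5 = 30 ≡ 1, so λ ≡ 21·5 ≡ 18.
  x = λ² - 24 - 24 = 324 - 48 ≡ 15; y = λ·(24 - 15) - 3 ≡ 14. → (15, 14)
3P: (15, 14) + (24, 3). λ = (3 - 14)/(24 - 15) ≡ 18/9 mod 29. 9⁻¹ ≡ 13 (mod 29) since 9·13 = 117 ≡ 1, so λ ≡ 2.
  x = λ² - 15 - 24 = 4 - 39 ≡ 23; y = λ·(15 - 23) - 14 ≡ 28. → (23, 28)
4P: (23, 28) + (24, 3). λ = (3 - 28)/(24 - 23) ≡ 4/1 mod 29. 1⁻¹ ≡ 1 (mod 29), so λ ≡ 4.
  x = λ² - 23 - 24 = 16 - 47 ≡ 27; y = λ·(23 - 27) - 28 ≡ 14. → (27, 14)
5P: (27, 14) + (24, 3). λ = (3 - 14)/(24 - 27) ≡ 18/26 mod 29. 26⁻¹ ≡ 19 (mod 29), so λ ≡ 23.
  x = λ² - 27 - 24 = 529 - 51 ≡ 14; y = λ·(27 - 14) - 14 ≡ 24. → (14, 24)
6P: (14, 24) + (24, 3). λ = (3 - 24)/(24 - 14) ≡ 8/10 mod 29. 10⁻¹ ≡ 3 (mod 29), so λ ≡ 24.
  x = λ² - 14 - 24 = 576 - 38 ≡ 16; y = λ·(14 - 16) - 24 ≡ 15. → (16, 15)
7P: (16, 15) + (24, 3). λ = (3 - 15)/(24 - 16) ≡ 17/8 mod 29. 8⁻¹ ≡ 11 (mod 29), so λ ≡ 13.
  x = λ² - 16 - 24 = 169 - 40 ≡ 13; y = λ·(16 - 13) - 15 ≡ 24. → (13, 24)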